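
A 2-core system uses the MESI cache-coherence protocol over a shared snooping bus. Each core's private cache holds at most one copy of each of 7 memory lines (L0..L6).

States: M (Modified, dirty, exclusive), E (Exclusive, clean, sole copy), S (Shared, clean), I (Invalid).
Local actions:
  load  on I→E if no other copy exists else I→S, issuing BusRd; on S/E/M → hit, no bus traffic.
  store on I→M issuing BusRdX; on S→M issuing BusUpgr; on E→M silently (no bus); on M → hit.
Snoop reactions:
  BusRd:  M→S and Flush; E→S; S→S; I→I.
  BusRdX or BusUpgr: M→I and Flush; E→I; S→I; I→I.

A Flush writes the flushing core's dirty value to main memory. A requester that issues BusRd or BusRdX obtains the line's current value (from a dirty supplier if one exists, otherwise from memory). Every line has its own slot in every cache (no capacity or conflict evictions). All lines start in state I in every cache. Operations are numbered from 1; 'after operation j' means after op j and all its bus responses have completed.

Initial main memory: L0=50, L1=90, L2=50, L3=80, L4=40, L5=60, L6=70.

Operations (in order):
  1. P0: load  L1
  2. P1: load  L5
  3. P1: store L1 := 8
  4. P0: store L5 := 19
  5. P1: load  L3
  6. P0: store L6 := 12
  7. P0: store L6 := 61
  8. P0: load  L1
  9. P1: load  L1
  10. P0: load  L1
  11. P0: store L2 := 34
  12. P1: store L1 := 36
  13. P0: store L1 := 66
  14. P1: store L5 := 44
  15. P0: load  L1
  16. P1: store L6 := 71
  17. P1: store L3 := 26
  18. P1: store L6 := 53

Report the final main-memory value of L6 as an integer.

[1] P0: load  L1 | P0:E(90), P1:I | bus: BusRd
[2] P1: load  L5 | P0:I, P1:E(60) | bus: BusRd
[3] P1: store L1 := 8 | P0:I, P1:M(8) | bus: BusRdX
[4] P0: store L5 := 19 | P0:M(19), P1:I | bus: BusRdX
[5] P1: load  L3 | P0:I, P1:E(80) | bus: BusRd
[6] P0: store L6 := 12 | P0:M(12), P1:I | bus: BusRdX
[7] P0: store L6 := 61 | P0:M(61), P1:I | bus: none
[8] P0: load  L1 | P0:S(8), P1:S(8) | bus: BusRd,Flush
[9] P1: load  L1 | P0:S(8), P1:S(8) | bus: none
[10] P0: load  L1 | P0:S(8), P1:S(8) | bus: none
[11] P0: store L2 := 34 | P0:M(34), P1:I | bus: BusRdX
[12] P1: store L1 := 36 | P0:I, P1:M(36) | bus: BusUpgr
[13] P0: store L1 := 66 | P0:M(66), P1:I | bus: BusRdX,Flush
[14] P1: store L5 := 44 | P0:I, P1:M(44) | bus: BusRdX,Flush
[15] P0: load  L1 | P0:M(66), P1:I | bus: none
[16] P1: store L6 := 71 | P0:I, P1:M(71) | bus: BusRdX,Flush
[17] P1: store L3 := 26 | P0:I, P1:M(26) | bus: none
[18] P1: store L6 := 53 | P0:I, P1:M(53) | bus: none

memory[L6] = 61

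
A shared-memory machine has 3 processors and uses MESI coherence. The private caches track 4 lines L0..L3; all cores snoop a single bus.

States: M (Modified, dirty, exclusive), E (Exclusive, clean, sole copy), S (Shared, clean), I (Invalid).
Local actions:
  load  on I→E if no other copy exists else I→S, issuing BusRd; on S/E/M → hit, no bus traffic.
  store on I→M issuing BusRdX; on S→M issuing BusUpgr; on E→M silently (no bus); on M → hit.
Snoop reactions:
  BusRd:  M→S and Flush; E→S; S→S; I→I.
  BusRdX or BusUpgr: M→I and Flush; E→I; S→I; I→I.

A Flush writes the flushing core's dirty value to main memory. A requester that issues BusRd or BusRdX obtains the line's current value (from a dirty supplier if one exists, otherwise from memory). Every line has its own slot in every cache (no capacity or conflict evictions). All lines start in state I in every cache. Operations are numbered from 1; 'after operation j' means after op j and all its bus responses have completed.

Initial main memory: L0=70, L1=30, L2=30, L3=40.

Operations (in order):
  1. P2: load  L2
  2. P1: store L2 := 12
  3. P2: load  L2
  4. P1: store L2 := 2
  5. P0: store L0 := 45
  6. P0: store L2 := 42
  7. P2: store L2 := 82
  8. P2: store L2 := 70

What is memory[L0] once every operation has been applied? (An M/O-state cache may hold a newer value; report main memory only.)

1. P2: load  L2  bus=[BusRd]  L2: P0=I P1=I P2=E  mem[L2]=30
2. P1: store L2 := 12  bus=[BusRdX]  L2: P0=I P1=M P2=I  mem[L2]=30
3. P2: load  L2  bus=[BusRd,Flush]  L2: P0=I P1=S P2=S  mem[L2]=12
4. P1: store L2 := 2  bus=[BusUpgr]  L2: P0=I P1=M P2=I  mem[L2]=12
5. P0: store L0 := 45  bus=[BusRdX]  L0: P0=M P1=I P2=I  mem[L0]=70
6. P0: store L2 := 42  bus=[BusRdX,Flush]  L2: P0=M P1=I P2=I  mem[L2]=2
7. P2: store L2 := 82  bus=[BusRdX,Flush]  L2: P0=I P1=I P2=M  mem[L2]=42
8. P2: store L2 := 70  bus=[-]  L2: P0=I P1=I P2=M  mem[L2]=42

memory[L0] = 70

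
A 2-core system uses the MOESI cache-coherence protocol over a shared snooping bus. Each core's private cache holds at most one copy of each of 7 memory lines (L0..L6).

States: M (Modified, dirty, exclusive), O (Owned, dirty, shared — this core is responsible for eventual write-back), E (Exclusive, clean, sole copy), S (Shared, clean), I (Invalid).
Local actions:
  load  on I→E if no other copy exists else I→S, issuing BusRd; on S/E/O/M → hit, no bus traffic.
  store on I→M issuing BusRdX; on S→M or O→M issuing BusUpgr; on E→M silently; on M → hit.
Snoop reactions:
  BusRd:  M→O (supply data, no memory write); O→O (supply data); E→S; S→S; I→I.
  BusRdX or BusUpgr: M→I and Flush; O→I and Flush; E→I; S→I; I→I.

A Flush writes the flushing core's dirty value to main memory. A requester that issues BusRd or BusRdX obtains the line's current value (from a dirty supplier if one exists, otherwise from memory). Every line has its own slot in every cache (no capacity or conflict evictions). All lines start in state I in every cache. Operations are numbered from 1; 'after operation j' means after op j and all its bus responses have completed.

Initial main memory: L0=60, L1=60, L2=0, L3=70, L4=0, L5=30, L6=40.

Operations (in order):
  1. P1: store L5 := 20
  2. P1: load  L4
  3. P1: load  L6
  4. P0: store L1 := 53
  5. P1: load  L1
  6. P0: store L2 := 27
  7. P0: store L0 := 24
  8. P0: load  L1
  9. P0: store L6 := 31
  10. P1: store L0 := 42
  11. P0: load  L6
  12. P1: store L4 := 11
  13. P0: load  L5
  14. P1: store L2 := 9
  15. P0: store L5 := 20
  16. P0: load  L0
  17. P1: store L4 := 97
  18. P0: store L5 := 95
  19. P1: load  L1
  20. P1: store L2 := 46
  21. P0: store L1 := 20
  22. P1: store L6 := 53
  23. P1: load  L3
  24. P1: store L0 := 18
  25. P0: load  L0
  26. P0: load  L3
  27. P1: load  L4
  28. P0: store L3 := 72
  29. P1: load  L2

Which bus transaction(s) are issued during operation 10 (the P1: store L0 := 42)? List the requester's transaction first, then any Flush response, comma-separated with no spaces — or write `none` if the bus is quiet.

bus = BusRdX,Flush

1. P1: store L5 := 20  bus=[BusRdX]  L5: P0=I P1=M  mem[L5]=30
2. P1: load  L4  bus=[BusRd]  L4: P0=I P1=E  mem[L4]=0
3. P1: load  L6  bus=[BusRd]  L6: P0=I P1=E  mem[L6]=40
4. P0: store L1 := 53  bus=[BusRdX]  L1: P0=M P1=I  mem[L1]=60
5. P1: load  L1  bus=[BusRd]  L1: P0=O P1=S  mem[L1]=60
6. P0: store L2 := 27  bus=[BusRdX]  L2: P0=M P1=I  mem[L2]=0
7. P0: store L0 := 24  bus=[BusRdX]  L0: P0=M P1=I  mem[L0]=60
8. P0: load  L1  bus=[-]  L1: P0=O P1=S  mem[L1]=60
9. P0: store L6 := 31  bus=[BusRdX]  L6: P0=M P1=I  mem[L6]=40
10. P1: store L0 := 42  bus=[BusRdX,Flush]  L0: P0=I P1=M  mem[L0]=24
11. P0: load  L6  bus=[-]  L6: P0=M P1=I  mem[L6]=40
12. P1: store L4 := 11  bus=[-]  L4: P0=I P1=M  mem[L4]=0
13. P0: load  L5  bus=[BusRd]  L5: P0=S P1=O  mem[L5]=30
14. P1: store L2 := 9  bus=[BusRdX,Flush]  L2: P0=I P1=M  mem[L2]=27
15. P0: store L5 := 20  bus=[BusUpgr,Flush]  L5: P0=M P1=I  mem[L5]=20
16. P0: load  L0  bus=[BusRd]  L0: P0=S P1=O  mem[L0]=24
17. P1: store L4 := 97  bus=[-]  L4: P0=I P1=M  mem[L4]=0
18. P0: store L5 := 95  bus=[-]  L5: P0=M P1=I  mem[L5]=20
19. P1: load  L1  bus=[-]  L1: P0=O P1=S  mem[L1]=60
20. P1: store L2 := 46  bus=[-]  L2: P0=I P1=M  mem[L2]=27
21. P0: store L1 := 20  bus=[BusUpgr]  L1: P0=M P1=I  mem[L1]=60
22. P1: store L6 := 53  bus=[BusRdX,Flush]  L6: P0=I P1=M  mem[L6]=31
23. P1: load  L3  bus=[BusRd]  L3: P0=I P1=E  mem[L3]=70
24. P1: store L0 := 18  bus=[BusUpgr]  L0: P0=I P1=M  mem[L0]=24
25. P0: load  L0  bus=[BusRd]  L0: P0=S P1=O  mem[L0]=24
26. P0: load  L3  bus=[BusRd]  L3: P0=S P1=S  mem[L3]=70
27. P1: load  L4  bus=[-]  L4: P0=I P1=M  mem[L4]=0
28. P0: store L3 := 72  bus=[BusUpgr]  L3: P0=M P1=I  mem[L3]=70
29. P1: load  L2  bus=[-]  L2: P0=I P1=M  mem[L2]=27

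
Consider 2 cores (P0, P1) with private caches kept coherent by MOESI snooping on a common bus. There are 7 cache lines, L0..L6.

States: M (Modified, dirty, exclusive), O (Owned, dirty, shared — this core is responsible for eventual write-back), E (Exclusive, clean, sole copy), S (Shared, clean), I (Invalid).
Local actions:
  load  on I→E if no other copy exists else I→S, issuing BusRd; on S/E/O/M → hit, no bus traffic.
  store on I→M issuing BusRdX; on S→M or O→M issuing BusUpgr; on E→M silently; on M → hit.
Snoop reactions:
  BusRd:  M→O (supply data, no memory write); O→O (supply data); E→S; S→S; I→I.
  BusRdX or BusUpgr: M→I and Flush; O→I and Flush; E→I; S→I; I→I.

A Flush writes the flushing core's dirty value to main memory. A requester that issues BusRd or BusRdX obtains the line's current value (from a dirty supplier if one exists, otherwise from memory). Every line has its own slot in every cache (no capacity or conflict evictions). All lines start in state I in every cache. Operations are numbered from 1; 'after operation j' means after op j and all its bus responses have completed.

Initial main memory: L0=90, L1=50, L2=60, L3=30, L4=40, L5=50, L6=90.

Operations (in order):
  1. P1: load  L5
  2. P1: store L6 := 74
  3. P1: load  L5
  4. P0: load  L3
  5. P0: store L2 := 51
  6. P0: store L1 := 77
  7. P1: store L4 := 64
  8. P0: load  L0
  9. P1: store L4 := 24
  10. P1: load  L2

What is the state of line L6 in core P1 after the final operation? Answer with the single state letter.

state = M

step 1: P1: load  L5  ⟶  IE  (L5)  txn=BusRd  M[L5]=50
step 2: P1: store L6 := 74  ⟶  IM  (L6)  txn=BusRdX  M[L6]=90
step 3: P1: load  L5  ⟶  IE  (L5)  txn=∅  M[L5]=50
step 4: P0: load  L3  ⟶  EI  (L3)  txn=BusRd  M[L3]=30
step 5: P0: store L2 := 51  ⟶  MI  (L2)  txn=BusRdX  M[L2]=60
step 6: P0: store L1 := 77  ⟶  MI  (L1)  txn=BusRdX  M[L1]=50
step 7: P1: store L4 := 64  ⟶  IM  (L4)  txn=BusRdX  M[L4]=40
step 8: P0: load  L0  ⟶  EI  (L0)  txn=BusRd  M[L0]=90
step 9: P1: store L4 := 24  ⟶  IM  (L4)  txn=∅  M[L4]=40
step 10: P1: load  L2  ⟶  OS  (L2)  txn=BusRd  M[L2]=60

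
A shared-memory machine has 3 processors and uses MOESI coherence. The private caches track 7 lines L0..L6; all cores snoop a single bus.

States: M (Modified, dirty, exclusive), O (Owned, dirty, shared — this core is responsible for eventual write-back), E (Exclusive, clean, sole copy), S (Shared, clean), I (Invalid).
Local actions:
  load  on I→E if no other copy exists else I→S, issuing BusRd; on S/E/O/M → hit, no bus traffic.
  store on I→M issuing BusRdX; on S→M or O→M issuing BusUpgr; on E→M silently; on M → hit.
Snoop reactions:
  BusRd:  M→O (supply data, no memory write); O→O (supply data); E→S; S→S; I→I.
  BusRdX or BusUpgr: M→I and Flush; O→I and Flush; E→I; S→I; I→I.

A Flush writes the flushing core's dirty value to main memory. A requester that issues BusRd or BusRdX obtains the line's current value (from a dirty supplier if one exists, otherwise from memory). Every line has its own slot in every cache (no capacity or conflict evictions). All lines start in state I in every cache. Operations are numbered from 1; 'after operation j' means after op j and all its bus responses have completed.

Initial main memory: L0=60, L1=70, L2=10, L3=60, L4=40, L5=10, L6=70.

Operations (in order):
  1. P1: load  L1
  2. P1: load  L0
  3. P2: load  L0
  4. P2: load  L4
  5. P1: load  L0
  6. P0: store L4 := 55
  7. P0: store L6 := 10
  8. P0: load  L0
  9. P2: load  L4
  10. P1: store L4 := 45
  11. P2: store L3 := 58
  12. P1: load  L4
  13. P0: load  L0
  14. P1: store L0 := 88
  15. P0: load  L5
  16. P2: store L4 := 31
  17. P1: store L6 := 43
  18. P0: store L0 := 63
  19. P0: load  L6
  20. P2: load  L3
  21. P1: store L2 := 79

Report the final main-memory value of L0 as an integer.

  op1 P1: load  L1 → I/E/I on L1; bus BusRd; mem=70
  op2 P1: load  L0 → I/E/I on L0; bus BusRd; mem=60
  op3 P2: load  L0 → I/S/S on L0; bus BusRd; mem=60
  op4 P2: load  L4 → I/I/E on L4; bus BusRd; mem=40
  op5 P1: load  L0 → I/S/S on L0; bus (none); mem=60
  op6 P0: store L4 := 55 → M/I/I on L4; bus BusRdX; mem=40
  op7 P0: store L6 := 10 → M/I/I on L6; bus BusRdX; mem=70
  op8 P0: load  L0 → S/S/S on L0; bus BusRd; mem=60
  op9 P2: load  L4 → O/I/S on L4; bus BusRd; mem=40
  op10 P1: store L4 := 45 → I/M/I on L4; bus BusRdX Flush; mem=55
  op11 P2: store L3 := 58 → I/I/M on L3; bus BusRdX; mem=60
  op12 P1: load  L4 → I/M/I on L4; bus (none); mem=55
  op13 P0: load  L0 → S/S/S on L0; bus (none); mem=60
  op14 P1: store L0 := 88 → I/M/I on L0; bus BusUpgr; mem=60
  op15 P0: load  L5 → E/I/I on L5; bus BusRd; mem=10
  op16 P2: store L4 := 31 → I/I/M on L4; bus BusRdX Flush; mem=45
  op17 P1: store L6 := 43 → I/M/I on L6; bus BusRdX Flush; mem=10
  op18 P0: store L0 := 63 → M/I/I on L0; bus BusRdX Flush; mem=88
  op19 P0: load  L6 → S/O/I on L6; bus BusRd; mem=10
  op20 P2: load  L3 → I/I/M on L3; bus (none); mem=60
  op21 P1: store L2 := 79 → I/M/I on L2; bus BusRdX; mem=10

memory[L0] = 88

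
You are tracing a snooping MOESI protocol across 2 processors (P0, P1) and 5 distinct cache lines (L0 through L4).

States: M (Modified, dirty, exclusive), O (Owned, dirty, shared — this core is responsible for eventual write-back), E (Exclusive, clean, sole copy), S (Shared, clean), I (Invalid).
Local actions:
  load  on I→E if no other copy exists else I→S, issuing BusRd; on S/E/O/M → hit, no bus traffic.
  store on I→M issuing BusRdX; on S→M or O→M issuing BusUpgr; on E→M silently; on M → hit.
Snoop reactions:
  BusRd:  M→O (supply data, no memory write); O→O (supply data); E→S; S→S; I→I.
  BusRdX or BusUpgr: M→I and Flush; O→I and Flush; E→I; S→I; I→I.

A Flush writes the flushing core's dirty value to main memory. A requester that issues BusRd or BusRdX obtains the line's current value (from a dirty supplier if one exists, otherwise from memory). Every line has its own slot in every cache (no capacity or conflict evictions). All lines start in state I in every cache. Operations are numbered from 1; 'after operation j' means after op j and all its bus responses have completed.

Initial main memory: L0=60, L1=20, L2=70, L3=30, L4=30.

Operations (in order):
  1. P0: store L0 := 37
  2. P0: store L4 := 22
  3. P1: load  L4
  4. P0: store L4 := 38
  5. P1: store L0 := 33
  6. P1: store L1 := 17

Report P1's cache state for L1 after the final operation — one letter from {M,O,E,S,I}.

state = M

1. P0: store L0 := 37  bus=[BusRdX]  L0: P0=M P1=I  mem[L0]=60
2. P0: store L4 := 22  bus=[BusRdX]  L4: P0=M P1=I  mem[L4]=30
3. P1: load  L4  bus=[BusRd]  L4: P0=O P1=S  mem[L4]=30
4. P0: store L4 := 38  bus=[BusUpgr]  L4: P0=M P1=I  mem[L4]=30
5. P1: store L0 := 33  bus=[BusRdX,Flush]  L0: P0=I P1=M  mem[L0]=37
6. P1: store L1 := 17  bus=[BusRdX]  L1: P0=I P1=M  mem[L1]=20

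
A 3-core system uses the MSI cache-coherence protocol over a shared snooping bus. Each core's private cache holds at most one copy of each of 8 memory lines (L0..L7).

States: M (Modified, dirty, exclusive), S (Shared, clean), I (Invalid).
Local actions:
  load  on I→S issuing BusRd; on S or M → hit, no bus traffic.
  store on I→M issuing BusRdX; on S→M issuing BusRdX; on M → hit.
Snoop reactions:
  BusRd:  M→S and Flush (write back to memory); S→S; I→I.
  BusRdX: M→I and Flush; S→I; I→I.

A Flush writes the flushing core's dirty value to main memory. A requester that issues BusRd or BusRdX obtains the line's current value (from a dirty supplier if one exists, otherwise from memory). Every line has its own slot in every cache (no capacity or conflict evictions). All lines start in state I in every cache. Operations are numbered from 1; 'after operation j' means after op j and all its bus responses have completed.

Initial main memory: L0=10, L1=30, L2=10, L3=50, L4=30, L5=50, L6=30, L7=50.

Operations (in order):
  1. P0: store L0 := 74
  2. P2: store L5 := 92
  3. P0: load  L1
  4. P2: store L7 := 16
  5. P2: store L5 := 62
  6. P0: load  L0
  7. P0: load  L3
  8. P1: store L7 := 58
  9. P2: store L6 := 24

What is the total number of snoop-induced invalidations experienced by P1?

1. P0: store L0 := 74  bus=[BusRdX]  L0: P0=M P1=I P2=I  mem[L0]=10
2. P2: store L5 := 92  bus=[BusRdX]  L5: P0=I P1=I P2=M  mem[L5]=50
3. P0: load  L1  bus=[BusRd]  L1: P0=S P1=I P2=I  mem[L1]=30
4. P2: store L7 := 16  bus=[BusRdX]  L7: P0=I P1=I P2=M  mem[L7]=50
5. P2: store L5 := 62  bus=[-]  L5: P0=I P1=I P2=M  mem[L5]=50
6. P0: load  L0  bus=[-]  L0: P0=M P1=I P2=I  mem[L0]=10
7. P0: load  L3  bus=[BusRd]  L3: P0=S P1=I P2=I  mem[L3]=50
8. P1: store L7 := 58  bus=[BusRdX,Flush]  L7: P0=I P1=M P2=I  mem[L7]=16
9. P2: store L6 := 24  bus=[BusRdX]  L6: P0=I P1=I P2=M  mem[L6]=30

invalidations = 0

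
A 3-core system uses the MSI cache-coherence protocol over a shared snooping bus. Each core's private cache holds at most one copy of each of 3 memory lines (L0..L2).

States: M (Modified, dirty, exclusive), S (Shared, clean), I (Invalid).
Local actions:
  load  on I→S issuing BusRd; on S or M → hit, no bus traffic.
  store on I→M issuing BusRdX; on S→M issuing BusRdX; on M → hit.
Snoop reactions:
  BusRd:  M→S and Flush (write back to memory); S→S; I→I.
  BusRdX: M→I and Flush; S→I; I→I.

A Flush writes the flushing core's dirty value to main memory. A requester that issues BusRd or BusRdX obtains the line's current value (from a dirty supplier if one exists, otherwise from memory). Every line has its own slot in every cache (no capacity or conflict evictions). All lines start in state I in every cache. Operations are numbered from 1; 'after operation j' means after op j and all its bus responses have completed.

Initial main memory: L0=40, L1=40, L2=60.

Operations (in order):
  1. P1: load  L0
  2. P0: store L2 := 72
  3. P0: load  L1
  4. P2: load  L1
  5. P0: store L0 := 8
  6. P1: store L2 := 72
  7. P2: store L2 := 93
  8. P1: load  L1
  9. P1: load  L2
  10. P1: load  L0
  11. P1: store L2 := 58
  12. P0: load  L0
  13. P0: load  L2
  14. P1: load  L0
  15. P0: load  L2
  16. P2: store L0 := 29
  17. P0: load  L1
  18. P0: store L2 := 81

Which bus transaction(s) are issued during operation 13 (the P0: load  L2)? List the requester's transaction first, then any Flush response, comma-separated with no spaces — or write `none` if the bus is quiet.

bus = BusRd,Flush

step 1: P1: load  L0  ⟶  ISI  (L0)  txn=BusRd  M[L0]=40
step 2: P0: store L2 := 72  ⟶  MII  (L2)  txn=BusRdX  M[L2]=60
step 3: P0: load  L1  ⟶  SII  (L1)  txn=BusRd  M[L1]=40
step 4: P2: load  L1  ⟶  SIS  (L1)  txn=BusRd  M[L1]=40
step 5: P0: store L0 := 8  ⟶  MII  (L0)  txn=BusRdX  M[L0]=40
step 6: P1: store L2 := 72  ⟶  IMI  (L2)  txn=BusRdX+Flush  M[L2]=72
step 7: P2: store L2 := 93  ⟶  IIM  (L2)  txn=BusRdX+Flush  M[L2]=72
step 8: P1: load  L1  ⟶  SSS  (L1)  txn=BusRd  M[L1]=40
step 9: P1: load  L2  ⟶  ISS  (L2)  txn=BusRd+Flush  M[L2]=93
step 10: P1: load  L0  ⟶  SSI  (L0)  txn=BusRd+Flush  M[L0]=8
step 11: P1: store L2 := 58  ⟶  IMI  (L2)  txn=BusRdX  M[L2]=93
step 12: P0: load  L0  ⟶  SSI  (L0)  txn=∅  M[L0]=8
step 13: P0: load  L2  ⟶  SSI  (L2)  txn=BusRd+Flush  M[L2]=58
step 14: P1: load  L0  ⟶  SSI  (L0)  txn=∅  M[L0]=8
step 15: P0: load  L2  ⟶  SSI  (L2)  txn=∅  M[L2]=58
step 16: P2: store L0 := 29  ⟶  IIM  (L0)  txn=BusRdX  M[L0]=8
step 17: P0: load  L1  ⟶  SSS  (L1)  txn=∅  M[L1]=40
step 18: P0: store L2 := 81  ⟶  MII  (L2)  txn=BusRdX  M[L2]=58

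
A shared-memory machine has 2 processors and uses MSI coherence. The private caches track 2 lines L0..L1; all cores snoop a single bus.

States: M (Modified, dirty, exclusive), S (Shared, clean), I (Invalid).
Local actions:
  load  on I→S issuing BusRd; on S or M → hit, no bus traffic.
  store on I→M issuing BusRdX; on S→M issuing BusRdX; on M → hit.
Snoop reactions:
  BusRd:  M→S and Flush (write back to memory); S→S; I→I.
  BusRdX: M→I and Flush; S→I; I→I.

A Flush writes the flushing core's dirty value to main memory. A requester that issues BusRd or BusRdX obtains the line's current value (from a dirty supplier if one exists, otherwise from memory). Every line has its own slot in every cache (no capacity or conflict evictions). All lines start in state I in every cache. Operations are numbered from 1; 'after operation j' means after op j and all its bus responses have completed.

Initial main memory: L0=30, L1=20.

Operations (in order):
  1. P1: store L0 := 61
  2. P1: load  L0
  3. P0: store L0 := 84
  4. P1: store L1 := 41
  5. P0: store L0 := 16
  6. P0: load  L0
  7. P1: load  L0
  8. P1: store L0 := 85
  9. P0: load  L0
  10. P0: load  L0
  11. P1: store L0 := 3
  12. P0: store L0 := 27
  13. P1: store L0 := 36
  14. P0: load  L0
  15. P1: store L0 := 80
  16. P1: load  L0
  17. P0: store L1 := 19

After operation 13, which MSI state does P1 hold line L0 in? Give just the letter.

state = M

1. P1: store L0 := 61  bus=[BusRdX]  L0: P0=I P1=M  mem[L0]=30
2. P1: load  L0  bus=[-]  L0: P0=I P1=M  mem[L0]=30
3. P0: store L0 := 84  bus=[BusRdX,Flush]  L0: P0=M P1=I  mem[L0]=61
4. P1: store L1 := 41  bus=[BusRdX]  L1: P0=I P1=M  mem[L1]=20
5. P0: store L0 := 16  bus=[-]  L0: P0=M P1=I  mem[L0]=61
6. P0: load  L0  bus=[-]  L0: P0=M P1=I  mem[L0]=61
7. P1: load  L0  bus=[BusRd,Flush]  L0: P0=S P1=S  mem[L0]=16
8. P1: store L0 := 85  bus=[BusRdX]  L0: P0=I P1=M  mem[L0]=16
9. P0: load  L0  bus=[BusRd,Flush]  L0: P0=S P1=S  mem[L0]=85
10. P0: load  L0  bus=[-]  L0: P0=S P1=S  mem[L0]=85
11. P1: store L0 := 3  bus=[BusRdX]  L0: P0=I P1=M  mem[L0]=85
12. P0: store L0 := 27  bus=[BusRdX,Flush]  L0: P0=M P1=I  mem[L0]=3
13. P1: store L0 := 36  bus=[BusRdX,Flush]  L0: P0=I P1=M  mem[L0]=27
14. P0: load  L0  bus=[BusRd,Flush]  L0: P0=S P1=S  mem[L0]=36
15. P1: store L0 := 80  bus=[BusRdX]  L0: P0=I P1=M  mem[L0]=36
16. P1: load  L0  bus=[-]  L0: P0=I P1=M  mem[L0]=36
17. P0: store L1 := 19  bus=[BusRdX,Flush]  L1: P0=M P1=I  mem[L1]=41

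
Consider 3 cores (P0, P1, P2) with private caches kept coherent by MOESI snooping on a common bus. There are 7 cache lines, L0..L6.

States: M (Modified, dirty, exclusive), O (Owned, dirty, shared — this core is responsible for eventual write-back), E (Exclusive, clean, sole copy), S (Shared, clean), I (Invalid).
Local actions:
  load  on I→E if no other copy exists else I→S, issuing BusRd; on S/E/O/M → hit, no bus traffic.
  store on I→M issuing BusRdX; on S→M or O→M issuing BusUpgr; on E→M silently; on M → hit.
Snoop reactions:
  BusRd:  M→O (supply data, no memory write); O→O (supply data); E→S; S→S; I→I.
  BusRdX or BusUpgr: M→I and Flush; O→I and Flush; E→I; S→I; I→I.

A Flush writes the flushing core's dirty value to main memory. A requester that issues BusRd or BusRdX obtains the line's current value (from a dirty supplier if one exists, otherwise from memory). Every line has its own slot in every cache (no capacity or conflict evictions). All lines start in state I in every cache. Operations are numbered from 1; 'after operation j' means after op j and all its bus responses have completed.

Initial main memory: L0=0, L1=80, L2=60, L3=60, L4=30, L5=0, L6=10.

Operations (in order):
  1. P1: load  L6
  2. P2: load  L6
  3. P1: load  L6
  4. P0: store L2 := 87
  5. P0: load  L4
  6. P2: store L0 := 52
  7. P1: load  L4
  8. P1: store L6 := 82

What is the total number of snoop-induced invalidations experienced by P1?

  op1 P1: load  L6 → I/E/I on L6; bus BusRd; mem=10
  op2 P2: load  L6 → I/S/S on L6; bus BusRd; mem=10
  op3 P1: load  L6 → I/S/S on L6; bus (none); mem=10
  op4 P0: store L2 := 87 → M/I/I on L2; bus BusRdX; mem=60
  op5 P0: load  L4 → E/I/I on L4; bus BusRd; mem=30
  op6 P2: store L0 := 52 → I/I/M on L0; bus BusRdX; mem=0
  op7 P1: load  L4 → S/S/I on L4; bus BusRd; mem=30
  op8 P1: store L6 := 82 → I/M/I on L6; bus BusUpgr; mem=10

invalidations = 0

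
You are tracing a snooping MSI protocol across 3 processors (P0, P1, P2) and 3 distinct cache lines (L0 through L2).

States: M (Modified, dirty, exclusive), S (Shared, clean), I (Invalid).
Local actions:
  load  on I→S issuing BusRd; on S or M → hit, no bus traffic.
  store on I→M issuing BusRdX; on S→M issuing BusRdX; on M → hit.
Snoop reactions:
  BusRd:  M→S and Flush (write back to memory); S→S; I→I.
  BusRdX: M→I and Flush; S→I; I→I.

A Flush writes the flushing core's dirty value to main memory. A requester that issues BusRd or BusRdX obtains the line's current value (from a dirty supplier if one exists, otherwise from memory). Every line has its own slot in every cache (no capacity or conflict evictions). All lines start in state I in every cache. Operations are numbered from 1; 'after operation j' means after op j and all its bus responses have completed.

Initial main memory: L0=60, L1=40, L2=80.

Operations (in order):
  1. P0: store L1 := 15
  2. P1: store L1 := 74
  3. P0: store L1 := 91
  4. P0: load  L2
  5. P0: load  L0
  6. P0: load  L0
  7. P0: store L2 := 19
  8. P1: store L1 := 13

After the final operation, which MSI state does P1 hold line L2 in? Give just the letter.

state = I

  op1 P0: store L1 := 15 → M/I/I on L1; bus BusRdX; mem=40
  op2 P1: store L1 := 74 → I/M/I on L1; bus BusRdX Flush; mem=15
  op3 P0: store L1 := 91 → M/I/I on L1; bus BusRdX Flush; mem=74
  op4 P0: load  L2 → S/I/I on L2; bus BusRd; mem=80
  op5 P0: load  L0 → S/I/I on L0; bus BusRd; mem=60
  op6 P0: load  L0 → S/I/I on L0; bus (none); mem=60
  op7 P0: store L2 := 19 → M/I/I on L2; bus BusRdX; mem=80
  op8 P1: store L1 := 13 → I/M/I on L1; bus BusRdX Flush; mem=91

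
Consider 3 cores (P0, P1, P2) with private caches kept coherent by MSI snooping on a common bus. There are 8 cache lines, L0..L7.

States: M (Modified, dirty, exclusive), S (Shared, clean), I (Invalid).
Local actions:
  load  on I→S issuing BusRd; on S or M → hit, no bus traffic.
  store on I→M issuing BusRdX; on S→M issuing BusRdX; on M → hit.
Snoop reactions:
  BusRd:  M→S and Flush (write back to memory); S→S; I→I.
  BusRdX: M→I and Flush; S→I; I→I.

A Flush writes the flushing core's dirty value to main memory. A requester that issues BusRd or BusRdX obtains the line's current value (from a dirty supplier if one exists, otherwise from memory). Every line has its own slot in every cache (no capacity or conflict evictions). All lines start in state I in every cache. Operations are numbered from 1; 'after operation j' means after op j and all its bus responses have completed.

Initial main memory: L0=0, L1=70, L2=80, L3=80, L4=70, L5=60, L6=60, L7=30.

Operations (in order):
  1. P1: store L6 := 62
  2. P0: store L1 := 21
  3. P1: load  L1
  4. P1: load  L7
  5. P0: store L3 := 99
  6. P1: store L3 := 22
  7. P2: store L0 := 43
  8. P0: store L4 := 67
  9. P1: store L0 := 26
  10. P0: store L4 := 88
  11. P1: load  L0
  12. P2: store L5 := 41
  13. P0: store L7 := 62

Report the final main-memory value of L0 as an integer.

[1] P1: store L6 := 62 | P0:I, P1:M(62), P2:I | bus: BusRdX
[2] P0: store L1 := 21 | P0:M(21), P1:I, P2:I | bus: BusRdX
[3] P1: load  L1 | P0:S(21), P1:S(21), P2:I | bus: BusRd,Flush
[4] P1: load  L7 | P0:I, P1:S(30), P2:I | bus: BusRd
[5] P0: store L3 := 99 | P0:M(99), P1:I, P2:I | bus: BusRdX
[6] P1: store L3 := 22 | P0:I, P1:M(22), P2:I | bus: BusRdX,Flush
[7] P2: store L0 := 43 | P0:I, P1:I, P2:M(43) | bus: BusRdX
[8] P0: store L4 := 67 | P0:M(67), P1:I, P2:I | bus: BusRdX
[9] P1: store L0 := 26 | P0:I, P1:M(26), P2:I | bus: BusRdX,Flush
[10] P0: store L4 := 88 | P0:M(88), P1:I, P2:I | bus: none
[11] P1: load  L0 | P0:I, P1:M(26), P2:I | bus: none
[12] P2: store L5 := 41 | P0:I, P1:I, P2:M(41) | bus: BusRdX
[13] P0: store L7 := 62 | P0:M(62), P1:I, P2:I | bus: BusRdX

memory[L0] = 43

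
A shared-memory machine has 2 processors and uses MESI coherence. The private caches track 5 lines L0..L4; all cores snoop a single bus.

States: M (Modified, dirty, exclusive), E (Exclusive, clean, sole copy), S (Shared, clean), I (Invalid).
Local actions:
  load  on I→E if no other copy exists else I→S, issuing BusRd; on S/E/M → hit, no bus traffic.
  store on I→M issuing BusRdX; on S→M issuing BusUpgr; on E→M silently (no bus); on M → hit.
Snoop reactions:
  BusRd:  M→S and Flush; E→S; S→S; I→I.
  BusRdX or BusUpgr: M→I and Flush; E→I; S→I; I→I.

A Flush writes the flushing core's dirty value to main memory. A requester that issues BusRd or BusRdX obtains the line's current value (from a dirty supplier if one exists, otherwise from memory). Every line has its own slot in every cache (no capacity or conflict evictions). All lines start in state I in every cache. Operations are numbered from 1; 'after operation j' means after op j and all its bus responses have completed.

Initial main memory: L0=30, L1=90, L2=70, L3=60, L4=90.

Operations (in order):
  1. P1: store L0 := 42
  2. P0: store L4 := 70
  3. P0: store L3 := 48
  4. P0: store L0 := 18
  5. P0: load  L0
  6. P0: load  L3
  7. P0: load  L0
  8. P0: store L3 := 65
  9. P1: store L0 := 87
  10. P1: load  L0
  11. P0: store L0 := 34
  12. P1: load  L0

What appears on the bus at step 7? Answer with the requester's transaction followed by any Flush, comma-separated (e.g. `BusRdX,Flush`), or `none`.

  op1 P1: store L0 := 42 → I/M on L0; bus BusRdX; mem=30
  op2 P0: store L4 := 70 → M/I on L4; bus BusRdX; mem=90
  op3 P0: store L3 := 48 → M/I on L3; bus BusRdX; mem=60
  op4 P0: store L0 := 18 → M/I on L0; bus BusRdX Flush; mem=42
  op5 P0: load  L0 → M/I on L0; bus (none); mem=42
  op6 P0: load  L3 → M/I on L3; bus (none); mem=60
  op7 P0: load  L0 → M/I on L0; bus (none); mem=42
  op8 P0: store L3 := 65 → M/I on L3; bus (none); mem=60
  op9 P1: store L0 := 87 → I/M on L0; bus BusRdX Flush; mem=18
  op10 P1: load  L0 → I/M on L0; bus (none); mem=18
  op11 P0: store L0 := 34 → M/I on L0; bus BusRdX Flush; mem=87
  op12 P1: load  L0 → S/S on L0; bus BusRd Flush; mem=34

bus = none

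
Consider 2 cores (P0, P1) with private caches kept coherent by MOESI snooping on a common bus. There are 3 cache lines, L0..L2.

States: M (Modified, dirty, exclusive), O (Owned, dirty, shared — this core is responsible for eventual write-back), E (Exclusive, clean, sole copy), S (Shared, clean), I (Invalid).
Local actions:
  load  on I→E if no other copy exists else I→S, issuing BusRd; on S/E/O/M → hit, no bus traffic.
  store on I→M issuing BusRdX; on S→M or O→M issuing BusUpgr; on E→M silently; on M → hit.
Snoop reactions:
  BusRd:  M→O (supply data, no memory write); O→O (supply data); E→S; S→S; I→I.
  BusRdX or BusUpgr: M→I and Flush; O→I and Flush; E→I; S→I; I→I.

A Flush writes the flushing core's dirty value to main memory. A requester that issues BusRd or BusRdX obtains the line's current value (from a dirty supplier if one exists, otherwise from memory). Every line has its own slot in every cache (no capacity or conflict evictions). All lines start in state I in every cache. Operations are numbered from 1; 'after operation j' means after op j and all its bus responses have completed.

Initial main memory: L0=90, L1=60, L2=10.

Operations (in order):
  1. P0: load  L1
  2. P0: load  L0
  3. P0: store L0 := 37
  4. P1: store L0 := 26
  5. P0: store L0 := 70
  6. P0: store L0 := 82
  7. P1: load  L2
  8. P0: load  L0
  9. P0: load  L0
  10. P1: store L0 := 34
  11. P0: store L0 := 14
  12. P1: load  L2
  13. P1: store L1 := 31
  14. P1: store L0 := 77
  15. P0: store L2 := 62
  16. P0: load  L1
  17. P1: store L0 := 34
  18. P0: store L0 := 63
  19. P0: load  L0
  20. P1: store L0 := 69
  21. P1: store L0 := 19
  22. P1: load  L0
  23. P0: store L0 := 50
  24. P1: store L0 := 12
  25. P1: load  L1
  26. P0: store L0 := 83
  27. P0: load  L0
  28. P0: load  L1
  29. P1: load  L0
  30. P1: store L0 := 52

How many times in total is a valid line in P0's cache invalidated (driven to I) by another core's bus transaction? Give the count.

invalidations = 7

1. P0: load  L1  bus=[BusRd]  L1: P0=E P1=I  mem[L1]=60
2. P0: load  L0  bus=[BusRd]  L0: P0=E P1=I  mem[L0]=90
3. P0: store L0 := 37  bus=[-]  L0: P0=M P1=I  mem[L0]=90
4. P1: store L0 := 26  bus=[BusRdX,Flush]  L0: P0=I P1=M  mem[L0]=37
5. P0: store L0 := 70  bus=[BusRdX,Flush]  L0: P0=M P1=I  mem[L0]=26
6. P0: store L0 := 82  bus=[-]  L0: P0=M P1=I  mem[L0]=26
7. P1: load  L2  bus=[BusRd]  L2: P0=I P1=E  mem[L2]=10
8. P0: load  L0  bus=[-]  L0: P0=M P1=I  mem[L0]=26
9. P0: load  L0  bus=[-]  L0: P0=M P1=I  mem[L0]=26
10. P1: store L0 := 34  bus=[BusRdX,Flush]  L0: P0=I P1=M  mem[L0]=82
11. P0: store L0 := 14  bus=[BusRdX,Flush]  L0: P0=M P1=I  mem[L0]=34
12. P1: load  L2  bus=[-]  L2: P0=I P1=E  mem[L2]=10
13. P1: store L1 := 31  bus=[BusRdX]  L1: P0=I P1=M  mem[L1]=60
14. P1: store L0 := 77  bus=[BusRdX,Flush]  L0: P0=I P1=M  mem[L0]=14
15. P0: store L2 := 62  bus=[BusRdX]  L2: P0=M P1=I  mem[L2]=10
16. P0: load  L1  bus=[BusRd]  L1: P0=S P1=O  mem[L1]=60
17. P1: store L0 := 34  bus=[-]  L0: P0=I P1=M  mem[L0]=14
18. P0: store L0 := 63  bus=[BusRdX,Flush]  L0: P0=M P1=I  mem[L0]=34
19. P0: load  L0  bus=[-]  L0: P0=M P1=I  mem[L0]=34
20. P1: store L0 := 69  bus=[BusRdX,Flush]  L0: P0=I P1=M  mem[L0]=63
21. P1: store L0 := 19  bus=[-]  L0: P0=I P1=M  mem[L0]=63
22. P1: load  L0  bus=[-]  L0: P0=I P1=M  mem[L0]=63
23. P0: store L0 := 50  bus=[BusRdX,Flush]  L0: P0=M P1=I  mem[L0]=19
24. P1: store L0 := 12  bus=[BusRdX,Flush]  L0: P0=I P1=M  mem[L0]=50
25. P1: load  L1  bus=[-]  L1: P0=S P1=O  mem[L1]=60
26. P0: store L0 := 83  bus=[BusRdX,Flush]  L0: P0=M P1=I  mem[L0]=12
27. P0: load  L0  bus=[-]  L0: P0=M P1=I  mem[L0]=12
28. P0: load  L1  bus=[-]  L1: P0=S P1=O  mem[L1]=60
29. P1: load  L0  bus=[BusRd]  L0: P0=O P1=S  mem[L0]=12
30. P1: store L0 := 52  bus=[BusUpgr,Flush]  L0: P0=I P1=M  mem[L0]=83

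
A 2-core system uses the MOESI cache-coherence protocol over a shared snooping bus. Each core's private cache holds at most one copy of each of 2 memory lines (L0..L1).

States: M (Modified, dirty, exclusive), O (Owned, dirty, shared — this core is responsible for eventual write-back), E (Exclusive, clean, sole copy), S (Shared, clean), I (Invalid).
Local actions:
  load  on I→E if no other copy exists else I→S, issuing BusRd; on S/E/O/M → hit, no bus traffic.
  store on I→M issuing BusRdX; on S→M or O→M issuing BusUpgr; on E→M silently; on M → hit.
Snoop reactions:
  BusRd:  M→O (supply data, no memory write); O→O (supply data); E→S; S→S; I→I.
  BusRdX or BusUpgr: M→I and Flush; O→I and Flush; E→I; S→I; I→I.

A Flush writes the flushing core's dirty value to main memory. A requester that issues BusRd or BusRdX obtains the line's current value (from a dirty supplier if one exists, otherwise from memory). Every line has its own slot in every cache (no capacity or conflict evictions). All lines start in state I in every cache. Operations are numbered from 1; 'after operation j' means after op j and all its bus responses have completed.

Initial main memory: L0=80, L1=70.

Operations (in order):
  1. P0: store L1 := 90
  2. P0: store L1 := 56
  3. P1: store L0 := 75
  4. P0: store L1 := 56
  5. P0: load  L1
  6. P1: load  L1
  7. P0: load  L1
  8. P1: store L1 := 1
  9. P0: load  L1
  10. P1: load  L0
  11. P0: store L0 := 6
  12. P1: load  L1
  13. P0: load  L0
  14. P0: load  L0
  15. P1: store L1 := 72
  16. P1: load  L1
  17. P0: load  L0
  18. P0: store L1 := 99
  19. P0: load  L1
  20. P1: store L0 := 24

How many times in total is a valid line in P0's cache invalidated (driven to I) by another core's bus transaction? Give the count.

[1] P0: store L1 := 90 | P0:M(90), P1:I | bus: BusRdX
[2] P0: store L1 := 56 | P0:M(56), P1:I | bus: none
[3] P1: store L0 := 75 | P0:I, P1:M(75) | bus: BusRdX
[4] P0: store L1 := 56 | P0:M(56), P1:I | bus: none
[5] P0: load  L1 | P0:M(56), P1:I | bus: none
[6] P1: load  L1 | P0:O(56), P1:S(56) | bus: BusRd
[7] P0: load  L1 | P0:O(56), P1:S(56) | bus: none
[8] P1: store L1 := 1 | P0:I, P1:M(1) | bus: BusUpgr,Flush
[9] P0: load  L1 | P0:S(1), P1:O(1) | bus: BusRd
[10] P1: load  L0 | P0:I, P1:M(75) | bus: none
[11] P0: store L0 := 6 | P0:M(6), P1:I | bus: BusRdX,Flush
[12] P1: load  L1 | P0:S(1), P1:O(1) | bus: none
[13] P0: load  L0 | P0:M(6), P1:I | bus: none
[14] P0: load  L0 | P0:M(6), P1:I | bus: none
[15] P1: store L1 := 72 | P0:I, P1:M(72) | bus: BusUpgr
[16] P1: load  L1 | P0:I, P1:M(72) | bus: none
[17] P0: load  L0 | P0:M(6), P1:I | bus: none
[18] P0: store L1 := 99 | P0:M(99), P1:I | bus: BusRdX,Flush
[19] P0: load  L1 | P0:M(99), P1:I | bus: none
[20] P1: store L0 := 24 | P0:I, P1:M(24) | bus: BusRdX,Flush

invalidations = 3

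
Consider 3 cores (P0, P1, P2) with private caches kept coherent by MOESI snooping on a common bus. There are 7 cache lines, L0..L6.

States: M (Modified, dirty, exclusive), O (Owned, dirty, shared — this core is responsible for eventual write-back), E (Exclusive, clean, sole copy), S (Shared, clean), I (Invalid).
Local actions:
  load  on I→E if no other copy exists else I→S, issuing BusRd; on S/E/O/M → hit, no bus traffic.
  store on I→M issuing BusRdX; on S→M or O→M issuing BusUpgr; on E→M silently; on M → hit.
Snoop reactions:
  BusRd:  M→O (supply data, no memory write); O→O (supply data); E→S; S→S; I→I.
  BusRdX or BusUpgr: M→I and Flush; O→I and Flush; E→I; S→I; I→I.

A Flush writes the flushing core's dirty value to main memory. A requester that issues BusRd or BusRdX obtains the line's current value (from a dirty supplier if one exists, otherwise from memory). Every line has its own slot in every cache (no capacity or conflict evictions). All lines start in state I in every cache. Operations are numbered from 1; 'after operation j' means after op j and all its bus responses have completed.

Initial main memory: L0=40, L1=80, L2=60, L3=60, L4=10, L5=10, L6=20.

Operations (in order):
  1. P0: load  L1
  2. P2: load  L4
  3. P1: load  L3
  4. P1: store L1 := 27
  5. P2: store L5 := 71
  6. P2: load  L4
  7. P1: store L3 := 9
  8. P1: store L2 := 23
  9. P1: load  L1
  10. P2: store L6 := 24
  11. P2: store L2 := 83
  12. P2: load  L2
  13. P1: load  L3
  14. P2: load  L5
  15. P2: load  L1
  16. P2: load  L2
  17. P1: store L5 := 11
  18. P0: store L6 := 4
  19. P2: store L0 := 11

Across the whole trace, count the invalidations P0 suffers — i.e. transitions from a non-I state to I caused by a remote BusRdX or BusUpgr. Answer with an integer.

invalidations = 1

1. P0: load  L1  bus=[BusRd]  L1: P0=E P1=I P2=I  mem[L1]=80
2. P2: load  L4  bus=[BusRd]  L4: P0=I P1=I P2=E  mem[L4]=10
3. P1: load  L3  bus=[BusRd]  L3: P0=I P1=E P2=I  mem[L3]=60
4. P1: store L1 := 27  bus=[BusRdX]  L1: P0=I P1=M P2=I  mem[L1]=80
5. P2: store L5 := 71  bus=[BusRdX]  L5: P0=I P1=I P2=M  mem[L5]=10
6. P2: load  L4  bus=[-]  L4: P0=I P1=I P2=E  mem[L4]=10
7. P1: store L3 := 9  bus=[-]  L3: P0=I P1=M P2=I  mem[L3]=60
8. P1: store L2 := 23  bus=[BusRdX]  L2: P0=I P1=M P2=I  mem[L2]=60
9. P1: load  L1  bus=[-]  L1: P0=I P1=M P2=I  mem[L1]=80
10. P2: store L6 := 24  bus=[BusRdX]  L6: P0=I P1=I P2=M  mem[L6]=20
11. P2: store L2 := 83  bus=[BusRdX,Flush]  L2: P0=I P1=I P2=M  mem[L2]=23
12. P2: load  L2  bus=[-]  L2: P0=I P1=I P2=M  mem[L2]=23
13. P1: load  L3  bus=[-]  L3: P0=I P1=M P2=I  mem[L3]=60
14. P2: load  L5  bus=[-]  L5: P0=I P1=I P2=M  mem[L5]=10
15. P2: load  L1  bus=[BusRd]  L1: P0=I P1=O P2=S  mem[L1]=80
16. P2: load  L2  bus=[-]  L2: P0=I P1=I P2=M  mem[L2]=23
17. P1: store L5 := 11  bus=[BusRdX,Flush]  L5: P0=I P1=M P2=I  mem[L5]=71
18. P0: store L6 := 4  bus=[BusRdX,Flush]  L6: P0=M P1=I P2=I  mem[L6]=24
19. P2: store L0 := 11  bus=[BusRdX]  L0: P0=I P1=I P2=M  mem[L0]=40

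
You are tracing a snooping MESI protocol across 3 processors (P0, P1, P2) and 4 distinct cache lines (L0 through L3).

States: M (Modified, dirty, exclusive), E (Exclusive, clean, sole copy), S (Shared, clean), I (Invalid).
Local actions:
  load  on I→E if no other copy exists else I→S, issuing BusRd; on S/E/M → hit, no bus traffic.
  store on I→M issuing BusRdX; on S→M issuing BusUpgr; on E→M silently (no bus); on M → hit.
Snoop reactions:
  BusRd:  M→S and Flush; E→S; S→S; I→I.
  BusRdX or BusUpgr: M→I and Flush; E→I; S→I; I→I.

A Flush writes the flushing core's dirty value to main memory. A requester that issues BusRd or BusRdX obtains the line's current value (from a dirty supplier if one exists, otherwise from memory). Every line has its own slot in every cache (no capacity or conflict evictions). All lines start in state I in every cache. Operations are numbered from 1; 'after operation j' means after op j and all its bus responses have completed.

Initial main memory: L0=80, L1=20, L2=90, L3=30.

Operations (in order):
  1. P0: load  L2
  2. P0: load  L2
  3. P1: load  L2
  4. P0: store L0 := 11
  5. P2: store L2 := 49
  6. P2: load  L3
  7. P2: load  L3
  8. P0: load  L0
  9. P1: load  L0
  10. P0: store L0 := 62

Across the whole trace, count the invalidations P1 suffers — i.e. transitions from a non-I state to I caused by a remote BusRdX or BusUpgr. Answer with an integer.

step 1: P0: load  L2  ⟶  EII  (L2)  txn=BusRd  M[L2]=90
step 2: P0: load  L2  ⟶  EII  (L2)  txn=∅  M[L2]=90
step 3: P1: load  L2  ⟶  SSI  (L2)  txn=BusRd  M[L2]=90
step 4: P0: store L0 := 11  ⟶  MII  (L0)  txn=BusRdX  M[L0]=80
step 5: P2: store L2 := 49  ⟶  IIM  (L2)  txn=BusRdX  M[L2]=90
step 6: P2: load  L3  ⟶  IIE  (L3)  txn=BusRd  M[L3]=30
step 7: P2: load  L3  ⟶  IIE  (L3)  txn=∅  M[L3]=30
step 8: P0: load  L0  ⟶  MII  (L0)  txn=∅  M[L0]=80
step 9: P1: load  L0  ⟶  SSI  (L0)  txn=BusRd+Flush  M[L0]=11
step 10: P0: store L0 := 62  ⟶  MII  (L0)  txn=BusUpgr  M[L0]=11

invalidations = 2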